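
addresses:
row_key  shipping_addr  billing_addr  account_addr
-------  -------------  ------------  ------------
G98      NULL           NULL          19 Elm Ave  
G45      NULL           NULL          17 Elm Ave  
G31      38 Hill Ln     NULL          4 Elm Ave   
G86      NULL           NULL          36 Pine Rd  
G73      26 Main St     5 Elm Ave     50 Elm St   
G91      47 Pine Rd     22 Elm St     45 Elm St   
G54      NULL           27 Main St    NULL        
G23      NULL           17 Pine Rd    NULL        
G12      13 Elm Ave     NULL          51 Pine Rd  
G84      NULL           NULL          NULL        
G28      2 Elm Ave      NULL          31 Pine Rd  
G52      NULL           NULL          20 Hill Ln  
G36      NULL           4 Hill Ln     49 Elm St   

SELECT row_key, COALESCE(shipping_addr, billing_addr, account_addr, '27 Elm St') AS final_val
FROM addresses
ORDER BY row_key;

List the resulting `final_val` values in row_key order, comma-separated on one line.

13 Elm Ave, 17 Pine Rd, 2 Elm Ave, 38 Hill Ln, 4 Hill Ln, 17 Elm Ave, 20 Hill Ln, 27 Main St, 26 Main St, 27 Elm St, 36 Pine Rd, 47 Pine Rd, 19 Elm Ave

row_key=G12: shipping_addr=13 Elm Ave → 13 Elm Ave
row_key=G23: shipping_addr=NULL, billing_addr=17 Pine Rd → 17 Pine Rd
row_key=G28: shipping_addr=2 Elm Ave → 2 Elm Ave
row_key=G31: shipping_addr=38 Hill Ln → 38 Hill Ln
row_key=G36: shipping_addr=NULL, billing_addr=4 Hill Ln → 4 Hill Ln
row_key=G45: shipping_addr=NULL, billing_addr=NULL, account_addr=17 Elm Ave → 17 Elm Ave
row_key=G52: shipping_addr=NULL, billing_addr=NULL, account_addr=20 Hill Ln → 20 Hill Ln
row_key=G54: shipping_addr=NULL, billing_addr=27 Main St → 27 Main St
row_key=G73: shipping_addr=26 Main St → 26 Main St
row_key=G84: shipping_addr=NULL, billing_addr=NULL, account_addr=NULL, → literal 27 Elm St → 27 Elm St
row_key=G86: shipping_addr=NULL, billing_addr=NULL, account_addr=36 Pine Rd → 36 Pine Rd
row_key=G91: shipping_addr=47 Pine Rd → 47 Pine Rd
row_key=G98: shipping_addr=NULL, billing_addr=NULL, account_addr=19 Elm Ave → 19 Elm Ave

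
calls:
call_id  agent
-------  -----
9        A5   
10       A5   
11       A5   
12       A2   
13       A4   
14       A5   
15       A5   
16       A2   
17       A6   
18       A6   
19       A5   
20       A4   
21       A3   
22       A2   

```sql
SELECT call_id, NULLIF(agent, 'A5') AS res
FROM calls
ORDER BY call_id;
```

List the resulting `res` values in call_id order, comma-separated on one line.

NULL, NULL, NULL, A2, A4, NULL, NULL, A2, A6, A6, NULL, A4, A3, A2

call_id=9: agent=A5 vs A5: equal → NULL
call_id=10: agent=A5 vs A5: equal → NULL
call_id=11: agent=A5 vs A5: equal → NULL
call_id=12: agent=A2 vs A5: differ → A2
call_id=13: agent=A4 vs A5: differ → A4
call_id=14: agent=A5 vs A5: equal → NULL
call_id=15: agent=A5 vs A5: equal → NULL
call_id=16: agent=A2 vs A5: differ → A2
call_id=17: agent=A6 vs A5: differ → A6
call_id=18: agent=A6 vs A5: differ → A6
call_id=19: agent=A5 vs A5: equal → NULL
call_id=20: agent=A4 vs A5: differ → A4
call_id=21: agent=A3 vs A5: differ → A3
call_id=22: agent=A2 vs A5: differ → A2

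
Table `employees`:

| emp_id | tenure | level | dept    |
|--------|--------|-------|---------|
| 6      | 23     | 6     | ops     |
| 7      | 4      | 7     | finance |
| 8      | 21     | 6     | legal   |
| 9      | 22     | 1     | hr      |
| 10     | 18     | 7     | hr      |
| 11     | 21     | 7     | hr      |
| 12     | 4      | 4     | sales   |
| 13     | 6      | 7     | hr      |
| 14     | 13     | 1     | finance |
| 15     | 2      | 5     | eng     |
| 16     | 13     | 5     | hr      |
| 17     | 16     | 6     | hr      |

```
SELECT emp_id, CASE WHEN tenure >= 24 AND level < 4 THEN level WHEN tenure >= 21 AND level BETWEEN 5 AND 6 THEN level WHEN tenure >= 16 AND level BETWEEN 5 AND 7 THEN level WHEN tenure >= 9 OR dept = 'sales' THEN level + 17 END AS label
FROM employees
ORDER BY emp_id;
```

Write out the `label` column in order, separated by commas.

emp_id=6: tenure >= 21 AND level BETWEEN 5 AND 6 → 6
emp_id=7: (no match → NULL) → NULL
emp_id=8: tenure >= 21 AND level BETWEEN 5 AND 6 → 6
emp_id=9: tenure >= 9 OR dept = 'sales' → 18
emp_id=10: tenure >= 16 AND level BETWEEN 5 AND 7 → 7
emp_id=11: tenure >= 16 AND level BETWEEN 5 AND 7 → 7
emp_id=12: tenure >= 9 OR dept = 'sales' → 21
emp_id=13: (no match → NULL) → NULL
emp_id=14: tenure >= 9 OR dept = 'sales' → 18
emp_id=15: (no match → NULL) → NULL
emp_id=16: tenure >= 9 OR dept = 'sales' → 22
emp_id=17: tenure >= 16 AND level BETWEEN 5 AND 7 → 6

6, NULL, 6, 18, 7, 7, 21, NULL, 18, NULL, 22, 6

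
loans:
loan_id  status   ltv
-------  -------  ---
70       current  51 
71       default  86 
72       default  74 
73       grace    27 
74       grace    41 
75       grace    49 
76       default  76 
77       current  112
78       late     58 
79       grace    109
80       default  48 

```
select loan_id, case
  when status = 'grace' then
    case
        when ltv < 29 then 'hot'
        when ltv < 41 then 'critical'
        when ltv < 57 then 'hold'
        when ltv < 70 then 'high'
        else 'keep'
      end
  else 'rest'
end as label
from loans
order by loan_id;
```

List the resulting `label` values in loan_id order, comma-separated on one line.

rest, rest, rest, hot, hold, hold, rest, rest, rest, keep, rest

loan_id=70: status='current' → outer ELSE → rest
loan_id=71: status='default' → outer ELSE → rest
loan_id=72: status='default' → outer ELSE → rest
loan_id=73: status='grace' → inner[ltv < 29] → hot
loan_id=74: status='grace' → inner[ltv < 57] → hold
loan_id=75: status='grace' → inner[ltv < 57] → hold
loan_id=76: status='default' → outer ELSE → rest
loan_id=77: status='current' → outer ELSE → rest
loan_id=78: status='late' → outer ELSE → rest
loan_id=79: status='grace' → inner[ELSE] → keep
loan_id=80: status='default' → outer ELSE → rest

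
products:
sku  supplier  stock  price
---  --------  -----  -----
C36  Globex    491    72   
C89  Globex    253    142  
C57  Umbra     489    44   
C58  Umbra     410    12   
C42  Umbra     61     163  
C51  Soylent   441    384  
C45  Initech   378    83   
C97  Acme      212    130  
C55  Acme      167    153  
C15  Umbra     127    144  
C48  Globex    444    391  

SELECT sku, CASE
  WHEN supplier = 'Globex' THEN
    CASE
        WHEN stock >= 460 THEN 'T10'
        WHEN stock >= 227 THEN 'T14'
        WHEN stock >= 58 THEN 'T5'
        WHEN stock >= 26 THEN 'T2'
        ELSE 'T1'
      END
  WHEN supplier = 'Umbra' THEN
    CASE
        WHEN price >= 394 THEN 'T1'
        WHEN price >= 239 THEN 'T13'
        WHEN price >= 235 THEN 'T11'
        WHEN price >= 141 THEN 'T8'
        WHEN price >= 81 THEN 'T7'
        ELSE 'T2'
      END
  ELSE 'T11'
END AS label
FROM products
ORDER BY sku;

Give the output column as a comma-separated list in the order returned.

sku=C15: supplier='Umbra' → inner[price >= 141] → T8
sku=C36: supplier='Globex' → inner[stock >= 460] → T10
sku=C42: supplier='Umbra' → inner[price >= 141] → T8
sku=C45: supplier='Initech' → outer ELSE → T11
sku=C48: supplier='Globex' → inner[stock >= 227] → T14
sku=C51: supplier='Soylent' → outer ELSE → T11
sku=C55: supplier='Acme' → outer ELSE → T11
sku=C57: supplier='Umbra' → inner[ELSE] → T2
sku=C58: supplier='Umbra' → inner[ELSE] → T2
sku=C89: supplier='Globex' → inner[stock >= 227] → T14
sku=C97: supplier='Acme' → outer ELSE → T11

T8, T10, T8, T11, T14, T11, T11, T2, T2, T14, T11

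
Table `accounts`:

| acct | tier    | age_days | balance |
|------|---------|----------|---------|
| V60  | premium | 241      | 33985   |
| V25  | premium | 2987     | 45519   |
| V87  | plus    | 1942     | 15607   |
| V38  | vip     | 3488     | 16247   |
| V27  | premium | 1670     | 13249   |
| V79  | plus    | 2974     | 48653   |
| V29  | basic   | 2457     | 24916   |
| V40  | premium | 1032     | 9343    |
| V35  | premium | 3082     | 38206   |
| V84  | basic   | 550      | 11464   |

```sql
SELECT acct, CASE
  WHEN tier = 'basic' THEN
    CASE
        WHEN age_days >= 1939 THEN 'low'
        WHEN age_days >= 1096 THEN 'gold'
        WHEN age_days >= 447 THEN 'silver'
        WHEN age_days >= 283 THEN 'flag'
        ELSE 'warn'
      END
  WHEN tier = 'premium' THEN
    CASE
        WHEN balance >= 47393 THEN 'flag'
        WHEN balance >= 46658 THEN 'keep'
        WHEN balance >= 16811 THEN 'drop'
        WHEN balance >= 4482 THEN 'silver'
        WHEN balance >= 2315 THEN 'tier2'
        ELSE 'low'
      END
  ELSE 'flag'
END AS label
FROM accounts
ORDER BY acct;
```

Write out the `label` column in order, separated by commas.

drop, silver, low, drop, flag, silver, drop, flag, silver, flag

acct=V25: tier='premium' → inner[balance >= 16811] → drop
acct=V27: tier='premium' → inner[balance >= 4482] → silver
acct=V29: tier='basic' → inner[age_days >= 1939] → low
acct=V35: tier='premium' → inner[balance >= 16811] → drop
acct=V38: tier='vip' → outer ELSE → flag
acct=V40: tier='premium' → inner[balance >= 4482] → silver
acct=V60: tier='premium' → inner[balance >= 16811] → drop
acct=V79: tier='plus' → outer ELSE → flag
acct=V84: tier='basic' → inner[age_days >= 447] → silver
acct=V87: tier='plus' → outer ELSE → flag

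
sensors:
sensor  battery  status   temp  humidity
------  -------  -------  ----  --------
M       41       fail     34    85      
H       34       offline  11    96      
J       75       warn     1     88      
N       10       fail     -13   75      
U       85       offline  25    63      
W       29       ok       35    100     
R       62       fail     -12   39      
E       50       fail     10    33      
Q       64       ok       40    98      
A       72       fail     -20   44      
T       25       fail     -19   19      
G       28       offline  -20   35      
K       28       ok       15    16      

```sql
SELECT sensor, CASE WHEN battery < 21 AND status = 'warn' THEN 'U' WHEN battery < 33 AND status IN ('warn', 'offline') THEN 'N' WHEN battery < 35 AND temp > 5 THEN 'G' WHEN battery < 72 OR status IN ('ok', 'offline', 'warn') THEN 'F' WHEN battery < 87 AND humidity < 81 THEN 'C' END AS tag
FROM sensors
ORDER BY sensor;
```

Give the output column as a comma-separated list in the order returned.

C, F, N, G, F, G, F, F, F, F, F, F, G

sensor=A: battery < 87 AND humidity < 81 → C
sensor=E: battery < 72 OR status IN ('ok', 'offline', 'warn') → F
sensor=G: battery < 33 AND status IN ('warn', 'offline') → N
sensor=H: battery < 35 AND temp > 5 → G
sensor=J: battery < 72 OR status IN ('ok', 'offline', 'warn') → F
sensor=K: battery < 35 AND temp > 5 → G
sensor=M: battery < 72 OR status IN ('ok', 'offline', 'warn') → F
sensor=N: battery < 72 OR status IN ('ok', 'offline', 'warn') → F
sensor=Q: battery < 72 OR status IN ('ok', 'offline', 'warn') → F
sensor=R: battery < 72 OR status IN ('ok', 'offline', 'warn') → F
sensor=T: battery < 72 OR status IN ('ok', 'offline', 'warn') → F
sensor=U: battery < 72 OR status IN ('ok', 'offline', 'warn') → F
sensor=W: battery < 35 AND temp > 5 → G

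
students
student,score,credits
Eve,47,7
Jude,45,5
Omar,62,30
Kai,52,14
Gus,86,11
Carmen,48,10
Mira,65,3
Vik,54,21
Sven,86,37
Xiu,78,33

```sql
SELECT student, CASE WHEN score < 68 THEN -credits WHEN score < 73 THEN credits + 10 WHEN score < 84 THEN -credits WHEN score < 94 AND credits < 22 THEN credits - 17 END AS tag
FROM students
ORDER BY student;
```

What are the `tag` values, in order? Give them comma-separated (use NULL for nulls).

-10, -7, -6, -5, -14, -3, -30, NULL, -21, -33

student=Carmen: score < 68 → -10
student=Eve: score < 68 → -7
student=Gus: score < 94 AND credits < 22 → -6
student=Jude: score < 68 → -5
student=Kai: score < 68 → -14
student=Mira: score < 68 → -3
student=Omar: score < 68 → -30
student=Sven: (no match → NULL) → NULL
student=Vik: score < 68 → -21
student=Xiu: score < 84 → -33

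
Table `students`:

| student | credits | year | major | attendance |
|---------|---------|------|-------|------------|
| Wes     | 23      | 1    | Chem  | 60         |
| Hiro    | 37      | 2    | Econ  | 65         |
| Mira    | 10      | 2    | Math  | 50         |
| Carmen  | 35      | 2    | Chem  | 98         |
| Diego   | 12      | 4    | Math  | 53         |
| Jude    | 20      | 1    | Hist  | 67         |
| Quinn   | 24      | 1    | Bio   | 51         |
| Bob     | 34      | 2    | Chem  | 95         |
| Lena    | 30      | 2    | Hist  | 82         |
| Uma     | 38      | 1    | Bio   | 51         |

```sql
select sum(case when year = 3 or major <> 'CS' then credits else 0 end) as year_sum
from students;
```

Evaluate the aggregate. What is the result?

263

student=Wes: ✓ → 23
student=Hiro: ✓ → 37
student=Mira: ✓ → 10
student=Carmen: ✓ → 35
student=Diego: ✓ → 12
student=Jude: ✓ → 20
student=Quinn: ✓ → 24
student=Bob: ✓ → 34
student=Lena: ✓ → 30
student=Uma: ✓ → 38
year_sum = 23 + 37 + 10 + 35 + 12 + 20 + 24 + 34 + 30 + 38 = 263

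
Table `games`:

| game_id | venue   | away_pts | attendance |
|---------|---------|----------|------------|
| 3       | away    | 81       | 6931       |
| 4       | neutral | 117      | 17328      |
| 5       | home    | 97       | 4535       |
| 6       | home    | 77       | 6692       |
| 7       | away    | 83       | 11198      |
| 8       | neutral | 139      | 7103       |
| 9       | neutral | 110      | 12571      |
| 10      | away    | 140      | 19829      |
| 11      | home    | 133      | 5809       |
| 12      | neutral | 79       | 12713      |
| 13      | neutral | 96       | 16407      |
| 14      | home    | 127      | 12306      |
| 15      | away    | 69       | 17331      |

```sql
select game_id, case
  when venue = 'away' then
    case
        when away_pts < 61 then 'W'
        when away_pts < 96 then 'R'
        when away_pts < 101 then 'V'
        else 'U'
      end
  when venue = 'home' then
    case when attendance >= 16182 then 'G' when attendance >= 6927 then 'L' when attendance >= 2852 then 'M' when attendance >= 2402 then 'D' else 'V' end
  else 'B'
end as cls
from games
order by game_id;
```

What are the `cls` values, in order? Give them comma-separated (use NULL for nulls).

game_id=3: venue='away' → inner[away_pts < 96] → R
game_id=4: venue='neutral' → outer ELSE → B
game_id=5: venue='home' → inner[attendance >= 2852] → M
game_id=6: venue='home' → inner[attendance >= 2852] → M
game_id=7: venue='away' → inner[away_pts < 96] → R
game_id=8: venue='neutral' → outer ELSE → B
game_id=9: venue='neutral' → outer ELSE → B
game_id=10: venue='away' → inner[ELSE] → U
game_id=11: venue='home' → inner[attendance >= 2852] → M
game_id=12: venue='neutral' → outer ELSE → B
game_id=13: venue='neutral' → outer ELSE → B
game_id=14: venue='home' → inner[attendance >= 6927] → L
game_id=15: venue='away' → inner[away_pts < 96] → R

R, B, M, M, R, B, B, U, M, B, B, L, R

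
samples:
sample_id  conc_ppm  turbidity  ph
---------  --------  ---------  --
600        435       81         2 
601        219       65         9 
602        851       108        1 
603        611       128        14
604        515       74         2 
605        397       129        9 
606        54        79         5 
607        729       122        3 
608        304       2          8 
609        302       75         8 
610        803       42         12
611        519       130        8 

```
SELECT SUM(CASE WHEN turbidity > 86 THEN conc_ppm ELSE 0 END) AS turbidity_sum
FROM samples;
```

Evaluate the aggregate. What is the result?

sample_id=600: ✗
sample_id=601: ✗
sample_id=602: ✓ → 851
sample_id=603: ✓ → 611
sample_id=604: ✗
sample_id=605: ✓ → 397
sample_id=606: ✗
sample_id=607: ✓ → 729
sample_id=608: ✗
sample_id=609: ✗
sample_id=610: ✗
sample_id=611: ✓ → 519
turbidity_sum = 851 + 611 + 397 + 729 + 519 = 3107

3107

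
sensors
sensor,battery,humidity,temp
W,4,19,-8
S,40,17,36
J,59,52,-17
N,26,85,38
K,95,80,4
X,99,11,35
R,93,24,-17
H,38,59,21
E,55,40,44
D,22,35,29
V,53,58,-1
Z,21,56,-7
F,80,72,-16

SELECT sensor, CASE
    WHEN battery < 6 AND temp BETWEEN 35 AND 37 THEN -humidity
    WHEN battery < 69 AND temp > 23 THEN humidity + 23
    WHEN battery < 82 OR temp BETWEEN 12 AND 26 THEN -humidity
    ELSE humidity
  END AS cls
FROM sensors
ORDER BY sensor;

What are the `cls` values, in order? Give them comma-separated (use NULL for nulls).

sensor=D: battery < 69 AND temp > 23 → 58
sensor=E: battery < 69 AND temp > 23 → 63
sensor=F: battery < 82 OR temp BETWEEN 12 AND 26 → -72
sensor=H: battery < 82 OR temp BETWEEN 12 AND 26 → -59
sensor=J: battery < 82 OR temp BETWEEN 12 AND 26 → -52
sensor=K: ELSE → 80
sensor=N: battery < 69 AND temp > 23 → 108
sensor=R: ELSE → 24
sensor=S: battery < 69 AND temp > 23 → 40
sensor=V: battery < 82 OR temp BETWEEN 12 AND 26 → -58
sensor=W: battery < 82 OR temp BETWEEN 12 AND 26 → -19
sensor=X: ELSE → 11
sensor=Z: battery < 82 OR temp BETWEEN 12 AND 26 → -56

58, 63, -72, -59, -52, 80, 108, 24, 40, -58, -19, 11, -56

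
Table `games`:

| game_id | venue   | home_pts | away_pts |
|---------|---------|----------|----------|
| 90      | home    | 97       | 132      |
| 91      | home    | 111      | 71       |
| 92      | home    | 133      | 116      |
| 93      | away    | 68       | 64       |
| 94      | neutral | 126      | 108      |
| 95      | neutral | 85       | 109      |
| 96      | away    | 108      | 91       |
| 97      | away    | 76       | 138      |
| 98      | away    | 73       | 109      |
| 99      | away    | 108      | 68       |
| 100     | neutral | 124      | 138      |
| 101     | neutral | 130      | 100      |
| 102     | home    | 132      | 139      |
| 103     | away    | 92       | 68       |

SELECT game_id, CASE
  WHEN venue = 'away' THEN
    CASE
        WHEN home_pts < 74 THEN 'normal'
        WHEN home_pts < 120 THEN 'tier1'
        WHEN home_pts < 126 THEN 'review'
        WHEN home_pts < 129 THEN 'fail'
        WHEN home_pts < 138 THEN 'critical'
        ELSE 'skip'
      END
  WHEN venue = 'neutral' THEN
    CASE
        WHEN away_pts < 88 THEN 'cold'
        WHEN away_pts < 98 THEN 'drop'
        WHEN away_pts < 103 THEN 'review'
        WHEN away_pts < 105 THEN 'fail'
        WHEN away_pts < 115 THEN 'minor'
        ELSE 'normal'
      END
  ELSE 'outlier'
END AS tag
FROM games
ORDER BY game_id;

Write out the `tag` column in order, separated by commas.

game_id=90: venue='home' → outer ELSE → outlier
game_id=91: venue='home' → outer ELSE → outlier
game_id=92: venue='home' → outer ELSE → outlier
game_id=93: venue='away' → inner[home_pts < 74] → normal
game_id=94: venue='neutral' → inner[away_pts < 115] → minor
game_id=95: venue='neutral' → inner[away_pts < 115] → minor
game_id=96: venue='away' → inner[home_pts < 120] → tier1
game_id=97: venue='away' → inner[home_pts < 120] → tier1
game_id=98: venue='away' → inner[home_pts < 74] → normal
game_id=99: venue='away' → inner[home_pts < 120] → tier1
game_id=100: venue='neutral' → inner[ELSE] → normal
game_id=101: venue='neutral' → inner[away_pts < 103] → review
game_id=102: venue='home' → outer ELSE → outlier
game_id=103: venue='away' → inner[home_pts < 120] → tier1

outlier, outlier, outlier, normal, minor, minor, tier1, tier1, normal, tier1, normal, review, outlier, tier1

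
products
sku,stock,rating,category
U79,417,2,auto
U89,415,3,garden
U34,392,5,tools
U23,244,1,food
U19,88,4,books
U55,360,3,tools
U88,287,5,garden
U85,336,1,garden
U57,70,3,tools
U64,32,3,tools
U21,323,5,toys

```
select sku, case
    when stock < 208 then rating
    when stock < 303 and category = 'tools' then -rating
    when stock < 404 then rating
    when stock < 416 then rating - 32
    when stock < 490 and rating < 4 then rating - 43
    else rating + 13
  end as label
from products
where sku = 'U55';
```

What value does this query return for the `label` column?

3

sku = U55: stock=360, rating=3, category=tools.
stock < 208 → false
stock < 303 and category = 'tools' → false
stock < 404 → true → 3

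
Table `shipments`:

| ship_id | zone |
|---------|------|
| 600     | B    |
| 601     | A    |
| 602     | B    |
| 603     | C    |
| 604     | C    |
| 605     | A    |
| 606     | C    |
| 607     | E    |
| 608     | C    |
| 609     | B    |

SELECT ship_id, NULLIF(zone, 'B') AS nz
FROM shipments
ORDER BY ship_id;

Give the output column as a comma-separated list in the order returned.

NULL, A, NULL, C, C, A, C, E, C, NULL

ship_id=600: zone=B vs B: equal → NULL
ship_id=601: zone=A vs B: differ → A
ship_id=602: zone=B vs B: equal → NULL
ship_id=603: zone=C vs B: differ → C
ship_id=604: zone=C vs B: differ → C
ship_id=605: zone=A vs B: differ → A
ship_id=606: zone=C vs B: differ → C
ship_id=607: zone=E vs B: differ → E
ship_id=608: zone=C vs B: differ → C
ship_id=609: zone=B vs B: equal → NULL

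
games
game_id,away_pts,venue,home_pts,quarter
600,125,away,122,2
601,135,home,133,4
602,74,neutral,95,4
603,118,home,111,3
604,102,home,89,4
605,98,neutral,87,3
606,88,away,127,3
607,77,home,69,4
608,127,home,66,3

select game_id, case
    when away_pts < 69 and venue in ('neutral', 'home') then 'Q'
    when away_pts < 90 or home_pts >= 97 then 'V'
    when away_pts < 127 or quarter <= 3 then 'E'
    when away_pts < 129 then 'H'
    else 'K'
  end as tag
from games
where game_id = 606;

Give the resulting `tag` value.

V

game_id = 606: away_pts=88, venue=away, home_pts=127, quarter=3.
away_pts < 69 and venue in ('neutral', 'home') → false
away_pts < 90 or home_pts >= 97 → true → V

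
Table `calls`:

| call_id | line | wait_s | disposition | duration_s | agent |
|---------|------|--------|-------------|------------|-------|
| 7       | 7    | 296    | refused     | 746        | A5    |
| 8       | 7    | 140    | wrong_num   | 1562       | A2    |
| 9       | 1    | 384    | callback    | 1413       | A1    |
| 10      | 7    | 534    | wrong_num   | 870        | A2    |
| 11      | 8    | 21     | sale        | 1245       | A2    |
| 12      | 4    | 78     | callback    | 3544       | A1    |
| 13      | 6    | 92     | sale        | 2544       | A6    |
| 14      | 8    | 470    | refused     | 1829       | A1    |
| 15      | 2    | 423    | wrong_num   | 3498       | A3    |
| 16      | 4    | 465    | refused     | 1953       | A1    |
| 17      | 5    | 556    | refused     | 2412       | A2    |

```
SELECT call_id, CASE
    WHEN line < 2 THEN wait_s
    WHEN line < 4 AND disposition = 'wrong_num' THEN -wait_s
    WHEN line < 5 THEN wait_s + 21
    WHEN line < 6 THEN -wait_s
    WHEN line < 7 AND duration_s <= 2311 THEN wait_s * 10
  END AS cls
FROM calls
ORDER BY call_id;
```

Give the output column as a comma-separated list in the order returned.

call_id=7: (no match → NULL) → NULL
call_id=8: (no match → NULL) → NULL
call_id=9: line < 2 → 384
call_id=10: (no match → NULL) → NULL
call_id=11: (no match → NULL) → NULL
call_id=12: line < 5 → 99
call_id=13: (no match → NULL) → NULL
call_id=14: (no match → NULL) → NULL
call_id=15: line < 4 AND disposition = 'wrong_num' → -423
call_id=16: line < 5 → 486
call_id=17: line < 6 → -556

NULL, NULL, 384, NULL, NULL, 99, NULL, NULL, -423, 486, -556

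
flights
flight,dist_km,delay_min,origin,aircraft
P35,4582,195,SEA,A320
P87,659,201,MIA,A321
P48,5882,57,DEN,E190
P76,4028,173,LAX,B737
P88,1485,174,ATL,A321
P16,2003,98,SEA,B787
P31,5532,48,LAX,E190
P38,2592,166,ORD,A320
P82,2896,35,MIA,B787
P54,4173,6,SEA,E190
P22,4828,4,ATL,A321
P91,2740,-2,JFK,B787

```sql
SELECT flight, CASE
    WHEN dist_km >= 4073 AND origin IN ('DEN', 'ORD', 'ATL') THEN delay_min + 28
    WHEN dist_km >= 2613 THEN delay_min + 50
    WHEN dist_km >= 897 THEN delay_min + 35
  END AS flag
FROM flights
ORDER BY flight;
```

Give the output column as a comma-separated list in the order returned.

133, 32, 98, 245, 201, 85, 56, 223, 85, NULL, 209, 48

flight=P16: dist_km >= 897 → 133
flight=P22: dist_km >= 4073 AND origin IN ('DEN', 'ORD', 'ATL') → 32
flight=P31: dist_km >= 2613 → 98
flight=P35: dist_km >= 2613 → 245
flight=P38: dist_km >= 897 → 201
flight=P48: dist_km >= 4073 AND origin IN ('DEN', 'ORD', 'ATL') → 85
flight=P54: dist_km >= 2613 → 56
flight=P76: dist_km >= 2613 → 223
flight=P82: dist_km >= 2613 → 85
flight=P87: (no match → NULL) → NULL
flight=P88: dist_km >= 897 → 209
flight=P91: dist_km >= 2613 → 48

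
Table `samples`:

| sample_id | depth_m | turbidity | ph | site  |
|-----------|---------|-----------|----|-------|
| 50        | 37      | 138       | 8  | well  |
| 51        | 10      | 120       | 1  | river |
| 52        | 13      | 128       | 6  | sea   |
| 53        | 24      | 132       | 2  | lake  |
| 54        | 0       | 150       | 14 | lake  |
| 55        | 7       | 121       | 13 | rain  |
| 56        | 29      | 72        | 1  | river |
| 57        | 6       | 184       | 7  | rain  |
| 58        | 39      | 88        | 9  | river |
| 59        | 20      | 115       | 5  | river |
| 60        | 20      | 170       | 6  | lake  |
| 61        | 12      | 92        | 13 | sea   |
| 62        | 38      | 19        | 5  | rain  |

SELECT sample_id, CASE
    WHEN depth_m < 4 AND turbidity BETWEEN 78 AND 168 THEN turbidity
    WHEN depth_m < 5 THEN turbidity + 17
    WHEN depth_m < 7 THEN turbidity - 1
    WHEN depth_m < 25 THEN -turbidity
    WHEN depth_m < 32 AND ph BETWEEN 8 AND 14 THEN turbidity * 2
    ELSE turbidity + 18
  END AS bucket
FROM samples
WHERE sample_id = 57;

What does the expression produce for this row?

183

sample_id = 57: depth_m=6, turbidity=184, ph=7, site=rain.
depth_m < 4 AND turbidity BETWEEN 78 AND 168 → false
depth_m < 5 → false
depth_m < 7 → true → 183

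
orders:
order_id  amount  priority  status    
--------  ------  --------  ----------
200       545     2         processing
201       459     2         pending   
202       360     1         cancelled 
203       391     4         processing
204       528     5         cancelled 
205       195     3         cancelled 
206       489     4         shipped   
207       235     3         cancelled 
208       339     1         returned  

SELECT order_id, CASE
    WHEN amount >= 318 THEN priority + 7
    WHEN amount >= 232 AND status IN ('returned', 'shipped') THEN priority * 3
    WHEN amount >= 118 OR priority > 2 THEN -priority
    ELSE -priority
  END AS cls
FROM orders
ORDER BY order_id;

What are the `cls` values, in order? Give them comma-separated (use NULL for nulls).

9, 9, 8, 11, 12, -3, 11, -3, 8

order_id=200: amount >= 318 → 9
order_id=201: amount >= 318 → 9
order_id=202: amount >= 318 → 8
order_id=203: amount >= 318 → 11
order_id=204: amount >= 318 → 12
order_id=205: amount >= 118 OR priority > 2 → -3
order_id=206: amount >= 318 → 11
order_id=207: amount >= 118 OR priority > 2 → -3
order_id=208: amount >= 318 → 8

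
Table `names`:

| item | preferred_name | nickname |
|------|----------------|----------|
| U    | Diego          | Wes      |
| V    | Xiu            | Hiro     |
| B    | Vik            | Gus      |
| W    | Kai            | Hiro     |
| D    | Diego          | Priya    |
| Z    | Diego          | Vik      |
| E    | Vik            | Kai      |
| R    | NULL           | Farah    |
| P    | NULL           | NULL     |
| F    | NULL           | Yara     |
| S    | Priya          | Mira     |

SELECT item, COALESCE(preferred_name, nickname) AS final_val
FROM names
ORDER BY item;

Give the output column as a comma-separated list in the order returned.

Vik, Diego, Vik, Yara, NULL, Farah, Priya, Diego, Xiu, Kai, Diego

item=B: preferred_name=Vik → Vik
item=D: preferred_name=Diego → Diego
item=E: preferred_name=Vik → Vik
item=F: preferred_name=NULL, nickname=Yara → Yara
item=P: preferred_name=NULL, nickname=NULL (all NULL) → NULL
item=R: preferred_name=NULL, nickname=Farah → Farah
item=S: preferred_name=Priya → Priya
item=U: preferred_name=Diego → Diego
item=V: preferred_name=Xiu → Xiu
item=W: preferred_name=Kai → Kai
item=Z: preferred_name=Diego → Diego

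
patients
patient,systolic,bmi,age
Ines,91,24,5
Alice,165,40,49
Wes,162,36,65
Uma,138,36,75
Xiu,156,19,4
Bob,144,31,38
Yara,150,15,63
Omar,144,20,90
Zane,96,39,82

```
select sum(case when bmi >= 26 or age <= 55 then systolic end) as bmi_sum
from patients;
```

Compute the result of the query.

patient=Ines: ✓ → 91
patient=Alice: ✓ → 165
patient=Wes: ✓ → 162
patient=Uma: ✓ → 138
patient=Xiu: ✓ → 156
patient=Bob: ✓ → 144
patient=Yara: ✗
patient=Omar: ✗
patient=Zane: ✓ → 96
bmi_sum = 91 + 165 + 162 + 138 + 156 + 144 + 96 = 952

952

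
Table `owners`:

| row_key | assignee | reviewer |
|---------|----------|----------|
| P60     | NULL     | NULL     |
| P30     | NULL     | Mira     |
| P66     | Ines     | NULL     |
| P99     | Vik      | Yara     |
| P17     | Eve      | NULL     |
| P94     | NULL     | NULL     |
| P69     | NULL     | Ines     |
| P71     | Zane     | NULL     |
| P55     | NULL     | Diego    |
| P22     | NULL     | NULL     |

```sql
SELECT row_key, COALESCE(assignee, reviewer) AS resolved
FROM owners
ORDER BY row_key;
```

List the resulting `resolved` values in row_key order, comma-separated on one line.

row_key=P17: assignee=Eve → Eve
row_key=P22: assignee=NULL, reviewer=NULL (all NULL) → NULL
row_key=P30: assignee=NULL, reviewer=Mira → Mira
row_key=P55: assignee=NULL, reviewer=Diego → Diego
row_key=P60: assignee=NULL, reviewer=NULL (all NULL) → NULL
row_key=P66: assignee=Ines → Ines
row_key=P69: assignee=NULL, reviewer=Ines → Ines
row_key=P71: assignee=Zane → Zane
row_key=P94: assignee=NULL, reviewer=NULL (all NULL) → NULL
row_key=P99: assignee=Vik → Vik

Eve, NULL, Mira, Diego, NULL, Ines, Ines, Zane, NULL, Vik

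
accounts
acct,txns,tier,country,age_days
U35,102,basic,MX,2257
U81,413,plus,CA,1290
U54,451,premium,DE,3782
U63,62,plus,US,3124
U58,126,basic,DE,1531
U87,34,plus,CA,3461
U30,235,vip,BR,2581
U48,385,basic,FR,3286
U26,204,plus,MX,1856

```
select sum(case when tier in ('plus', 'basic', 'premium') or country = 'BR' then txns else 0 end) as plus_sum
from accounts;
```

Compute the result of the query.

2012

acct=U35: ✓ → 102
acct=U81: ✓ → 413
acct=U54: ✓ → 451
acct=U63: ✓ → 62
acct=U58: ✓ → 126
acct=U87: ✓ → 34
acct=U30: ✓ → 235
acct=U48: ✓ → 385
acct=U26: ✓ → 204
plus_sum = 102 + 413 + 451 + 62 + 126 + 34 + 235 + 385 + 204 = 2012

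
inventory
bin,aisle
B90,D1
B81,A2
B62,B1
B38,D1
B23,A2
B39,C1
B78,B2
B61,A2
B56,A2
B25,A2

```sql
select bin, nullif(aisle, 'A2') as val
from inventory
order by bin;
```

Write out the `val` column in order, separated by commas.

bin=B23: aisle=A2 vs A2: equal → NULL
bin=B25: aisle=A2 vs A2: equal → NULL
bin=B38: aisle=D1 vs A2: differ → D1
bin=B39: aisle=C1 vs A2: differ → C1
bin=B56: aisle=A2 vs A2: equal → NULL
bin=B61: aisle=A2 vs A2: equal → NULL
bin=B62: aisle=B1 vs A2: differ → B1
bin=B78: aisle=B2 vs A2: differ → B2
bin=B81: aisle=A2 vs A2: equal → NULL
bin=B90: aisle=D1 vs A2: differ → D1

NULL, NULL, D1, C1, NULL, NULL, B1, B2, NULL, D1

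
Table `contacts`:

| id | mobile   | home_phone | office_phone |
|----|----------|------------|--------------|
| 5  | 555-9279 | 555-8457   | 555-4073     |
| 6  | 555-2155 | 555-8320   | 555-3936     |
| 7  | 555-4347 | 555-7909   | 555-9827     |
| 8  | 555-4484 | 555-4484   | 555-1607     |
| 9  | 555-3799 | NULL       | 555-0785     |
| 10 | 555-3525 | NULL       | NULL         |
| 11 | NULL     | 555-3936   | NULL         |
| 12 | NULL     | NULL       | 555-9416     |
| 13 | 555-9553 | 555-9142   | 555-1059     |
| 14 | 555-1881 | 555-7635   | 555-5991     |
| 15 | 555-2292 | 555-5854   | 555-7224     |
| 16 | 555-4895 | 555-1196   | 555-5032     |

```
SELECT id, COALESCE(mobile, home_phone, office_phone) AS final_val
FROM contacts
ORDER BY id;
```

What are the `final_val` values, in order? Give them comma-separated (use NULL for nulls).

555-9279, 555-2155, 555-4347, 555-4484, 555-3799, 555-3525, 555-3936, 555-9416, 555-9553, 555-1881, 555-2292, 555-4895

id=5: mobile=555-9279 → 555-9279
id=6: mobile=555-2155 → 555-2155
id=7: mobile=555-4347 → 555-4347
id=8: mobile=555-4484 → 555-4484
id=9: mobile=555-3799 → 555-3799
id=10: mobile=555-3525 → 555-3525
id=11: mobile=NULL, home_phone=555-3936 → 555-3936
id=12: mobile=NULL, home_phone=NULL, office_phone=555-9416 → 555-9416
id=13: mobile=555-9553 → 555-9553
id=14: mobile=555-1881 → 555-1881
id=15: mobile=555-2292 → 555-2292
id=16: mobile=555-4895 → 555-4895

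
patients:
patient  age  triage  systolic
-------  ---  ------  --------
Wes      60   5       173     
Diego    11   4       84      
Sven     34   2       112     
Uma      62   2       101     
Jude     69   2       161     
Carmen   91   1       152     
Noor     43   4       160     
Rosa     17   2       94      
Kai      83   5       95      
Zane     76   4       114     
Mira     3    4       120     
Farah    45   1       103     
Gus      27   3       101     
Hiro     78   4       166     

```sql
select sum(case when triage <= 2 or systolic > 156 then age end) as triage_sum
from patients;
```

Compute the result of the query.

patient=Wes: ✓ → 60
patient=Diego: ✗
patient=Sven: ✓ → 34
patient=Uma: ✓ → 62
patient=Jude: ✓ → 69
patient=Carmen: ✓ → 91
patient=Noor: ✓ → 43
patient=Rosa: ✓ → 17
patient=Kai: ✗
patient=Zane: ✗
patient=Mira: ✗
patient=Farah: ✓ → 45
patient=Gus: ✗
patient=Hiro: ✓ → 78
triage_sum = 60 + 34 + 62 + 69 + 91 + 43 + 17 + 45 + 78 = 499

499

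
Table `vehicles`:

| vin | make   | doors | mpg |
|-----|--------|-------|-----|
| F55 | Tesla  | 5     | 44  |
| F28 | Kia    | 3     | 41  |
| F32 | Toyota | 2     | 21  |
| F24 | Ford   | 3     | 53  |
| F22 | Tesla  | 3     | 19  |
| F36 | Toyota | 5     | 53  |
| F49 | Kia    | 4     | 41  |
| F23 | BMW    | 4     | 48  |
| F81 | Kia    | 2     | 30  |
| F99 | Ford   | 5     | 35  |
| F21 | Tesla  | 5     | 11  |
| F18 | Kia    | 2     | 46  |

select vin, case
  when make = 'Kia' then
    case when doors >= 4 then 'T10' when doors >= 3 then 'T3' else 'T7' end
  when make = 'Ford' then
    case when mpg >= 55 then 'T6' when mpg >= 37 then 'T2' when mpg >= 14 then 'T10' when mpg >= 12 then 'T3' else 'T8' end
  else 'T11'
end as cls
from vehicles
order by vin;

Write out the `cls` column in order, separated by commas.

T7, T11, T11, T11, T2, T3, T11, T11, T10, T11, T7, T10

vin=F18: make='Kia' → inner[ELSE] → T7
vin=F21: make='Tesla' → outer ELSE → T11
vin=F22: make='Tesla' → outer ELSE → T11
vin=F23: make='BMW' → outer ELSE → T11
vin=F24: make='Ford' → inner[mpg >= 37] → T2
vin=F28: make='Kia' → inner[doors >= 3] → T3
vin=F32: make='Toyota' → outer ELSE → T11
vin=F36: make='Toyota' → outer ELSE → T11
vin=F49: make='Kia' → inner[doors >= 4] → T10
vin=F55: make='Tesla' → outer ELSE → T11
vin=F81: make='Kia' → inner[ELSE] → T7
vin=F99: make='Ford' → inner[mpg >= 14] → T10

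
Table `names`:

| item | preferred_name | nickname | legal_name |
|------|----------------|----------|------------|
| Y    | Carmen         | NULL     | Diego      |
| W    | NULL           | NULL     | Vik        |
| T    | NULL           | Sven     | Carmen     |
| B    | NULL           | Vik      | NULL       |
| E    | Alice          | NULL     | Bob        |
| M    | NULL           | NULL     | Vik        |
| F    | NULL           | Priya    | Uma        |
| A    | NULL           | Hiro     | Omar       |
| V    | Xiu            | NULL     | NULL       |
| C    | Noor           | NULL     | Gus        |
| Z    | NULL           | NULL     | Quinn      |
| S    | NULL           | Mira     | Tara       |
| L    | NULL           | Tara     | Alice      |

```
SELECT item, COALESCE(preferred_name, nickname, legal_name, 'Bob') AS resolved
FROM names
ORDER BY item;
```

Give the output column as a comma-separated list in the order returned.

item=A: preferred_name=NULL, nickname=Hiro → Hiro
item=B: preferred_name=NULL, nickname=Vik → Vik
item=C: preferred_name=Noor → Noor
item=E: preferred_name=Alice → Alice
item=F: preferred_name=NULL, nickname=Priya → Priya
item=L: preferred_name=NULL, nickname=Tara → Tara
item=M: preferred_name=NULL, nickname=NULL, legal_name=Vik → Vik
item=S: preferred_name=NULL, nickname=Mira → Mira
item=T: preferred_name=NULL, nickname=Sven → Sven
item=V: preferred_name=Xiu → Xiu
item=W: preferred_name=NULL, nickname=NULL, legal_name=Vik → Vik
item=Y: preferred_name=Carmen → Carmen
item=Z: preferred_name=NULL, nickname=NULL, legal_name=Quinn → Quinn

Hiro, Vik, Noor, Alice, Priya, Tara, Vik, Mira, Sven, Xiu, Vik, Carmen, Quinn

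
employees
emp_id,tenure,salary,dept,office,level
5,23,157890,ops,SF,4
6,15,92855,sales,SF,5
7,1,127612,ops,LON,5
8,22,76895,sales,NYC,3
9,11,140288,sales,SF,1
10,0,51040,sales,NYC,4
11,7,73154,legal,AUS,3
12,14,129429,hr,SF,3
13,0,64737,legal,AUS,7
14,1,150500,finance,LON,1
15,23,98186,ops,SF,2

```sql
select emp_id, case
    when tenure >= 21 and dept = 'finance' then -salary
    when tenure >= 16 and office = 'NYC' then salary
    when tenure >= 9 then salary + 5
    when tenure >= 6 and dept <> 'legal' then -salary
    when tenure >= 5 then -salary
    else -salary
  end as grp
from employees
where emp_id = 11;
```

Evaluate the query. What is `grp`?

emp_id = 11: tenure=7, salary=73154, dept=legal, office=AUS, level=3.
tenure >= 21 and dept = 'finance' → false
tenure >= 16 and office = 'NYC' → false
tenure >= 9 → false
tenure >= 6 and dept <> 'legal' → false
tenure >= 5 → true → -73154

-73154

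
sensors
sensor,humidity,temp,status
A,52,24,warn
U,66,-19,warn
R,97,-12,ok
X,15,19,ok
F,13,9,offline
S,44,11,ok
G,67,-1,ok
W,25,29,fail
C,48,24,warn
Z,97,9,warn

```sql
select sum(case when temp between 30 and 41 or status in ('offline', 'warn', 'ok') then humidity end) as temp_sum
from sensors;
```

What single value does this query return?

499

sensor=A: ✓ → 52
sensor=U: ✓ → 66
sensor=R: ✓ → 97
sensor=X: ✓ → 15
sensor=F: ✓ → 13
sensor=S: ✓ → 44
sensor=G: ✓ → 67
sensor=W: ✗
sensor=C: ✓ → 48
sensor=Z: ✓ → 97
temp_sum = 52 + 66 + 97 + 15 + 13 + 44 + 67 + 48 + 97 = 499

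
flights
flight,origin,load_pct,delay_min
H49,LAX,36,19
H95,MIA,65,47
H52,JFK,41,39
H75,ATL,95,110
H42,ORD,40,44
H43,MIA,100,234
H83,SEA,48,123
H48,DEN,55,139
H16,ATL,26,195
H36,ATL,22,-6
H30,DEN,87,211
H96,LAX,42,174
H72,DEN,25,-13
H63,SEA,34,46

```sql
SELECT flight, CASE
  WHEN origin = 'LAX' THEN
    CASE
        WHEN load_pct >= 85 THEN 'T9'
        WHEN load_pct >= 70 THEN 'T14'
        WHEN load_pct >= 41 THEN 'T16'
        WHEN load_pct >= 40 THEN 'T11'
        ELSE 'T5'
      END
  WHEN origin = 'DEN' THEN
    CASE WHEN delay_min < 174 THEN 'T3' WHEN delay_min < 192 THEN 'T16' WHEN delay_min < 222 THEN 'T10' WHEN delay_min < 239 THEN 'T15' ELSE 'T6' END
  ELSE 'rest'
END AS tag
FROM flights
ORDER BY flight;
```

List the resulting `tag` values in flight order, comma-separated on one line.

rest, T10, rest, rest, rest, T3, T5, rest, rest, T3, rest, rest, rest, T16

flight=H16: origin='ATL' → outer ELSE → rest
flight=H30: origin='DEN' → inner[delay_min < 222] → T10
flight=H36: origin='ATL' → outer ELSE → rest
flight=H42: origin='ORD' → outer ELSE → rest
flight=H43: origin='MIA' → outer ELSE → rest
flight=H48: origin='DEN' → inner[delay_min < 174] → T3
flight=H49: origin='LAX' → inner[ELSE] → T5
flight=H52: origin='JFK' → outer ELSE → rest
flight=H63: origin='SEA' → outer ELSE → rest
flight=H72: origin='DEN' → inner[delay_min < 174] → T3
flight=H75: origin='ATL' → outer ELSE → rest
flight=H83: origin='SEA' → outer ELSE → rest
flight=H95: origin='MIA' → outer ELSE → rest
flight=H96: origin='LAX' → inner[load_pct >= 41] → T16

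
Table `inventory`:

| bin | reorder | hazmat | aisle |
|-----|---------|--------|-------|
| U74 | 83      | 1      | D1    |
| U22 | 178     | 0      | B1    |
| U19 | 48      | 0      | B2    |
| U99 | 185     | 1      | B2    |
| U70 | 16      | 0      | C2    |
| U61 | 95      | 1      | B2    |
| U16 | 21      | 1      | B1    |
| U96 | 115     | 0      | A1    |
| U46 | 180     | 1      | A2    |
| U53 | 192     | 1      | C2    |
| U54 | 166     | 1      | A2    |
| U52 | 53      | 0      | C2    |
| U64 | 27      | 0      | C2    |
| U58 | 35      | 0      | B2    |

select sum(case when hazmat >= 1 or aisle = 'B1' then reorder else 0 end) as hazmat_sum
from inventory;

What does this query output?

1100

bin=U74: ✓ → 83
bin=U22: ✓ → 178
bin=U19: ✗
bin=U99: ✓ → 185
bin=U70: ✗
bin=U61: ✓ → 95
bin=U16: ✓ → 21
bin=U96: ✗
bin=U46: ✓ → 180
bin=U53: ✓ → 192
bin=U54: ✓ → 166
bin=U52: ✗
bin=U64: ✗
bin=U58: ✗
hazmat_sum = 83 + 178 + 185 + 95 + 21 + 180 + 192 + 166 = 1100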